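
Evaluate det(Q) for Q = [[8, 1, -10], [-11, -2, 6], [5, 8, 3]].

Expand along column 1:
  + 8 · |-2 6; 8 3| = 8·(-6 − 48) = -432
  − (-11) · |1 -10; 8 3| = −(-11)·(3 − (-80)) = 913
  + 5 · |1 -10; -2 6| = 5·(6 − 20) = -70
Sum: (-432) + (913) + (-70) = 411

411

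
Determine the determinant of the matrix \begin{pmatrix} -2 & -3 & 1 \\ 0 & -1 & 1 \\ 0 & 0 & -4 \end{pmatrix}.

The matrix is upper triangular, so the determinant is the product of the diagonal entries:
det = (-2) · (-1) · (-4) = -8

-8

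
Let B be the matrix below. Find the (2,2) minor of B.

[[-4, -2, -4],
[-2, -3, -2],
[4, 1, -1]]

Delete row 2 and column 2; the remaining 2×2 submatrix is [-4 -4; 4 -1].
Its determinant is (-4)·(-1) − (-4)·4 = 20.

The minor is 20.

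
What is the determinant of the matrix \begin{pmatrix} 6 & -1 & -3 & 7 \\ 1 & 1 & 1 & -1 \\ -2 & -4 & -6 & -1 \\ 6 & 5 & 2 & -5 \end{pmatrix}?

The determinant is -119.

Expand along row 1:
  + (6) · M_11   where M_11 = det([1 1 -1; -4 -6 -1; 5 2 -5]) = -15
  − (-1) · M_12   where M_12 = det([1 1 -1; -2 -6 -1; 6 2 -5]) = -16
  + (-3) · M_13   where M_13 = det([1 1 -1; -2 -4 -1; 6 5 -5]) = -5
  − (7) · M_14   where M_14 = det([1 1 1; -2 -4 -6; 6 5 2]) = 4
det = (+1)·(6)·(-15) + (-1)·(-1)·(-16) + (+1)·(-3)·(-5) + (-1)·(7)·(4) = -119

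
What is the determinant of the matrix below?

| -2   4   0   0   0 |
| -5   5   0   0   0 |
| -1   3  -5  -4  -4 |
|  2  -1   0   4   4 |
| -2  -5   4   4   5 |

-200

The matrix is block lower-triangular with a 2×2 block and a 3×3 block on the diagonal, so its determinant equals the product of the determinants of the diagonal blocks.
det of the 2×2 block = 10
det of the 3×3 block = -20
det = (10)·(-20) = -200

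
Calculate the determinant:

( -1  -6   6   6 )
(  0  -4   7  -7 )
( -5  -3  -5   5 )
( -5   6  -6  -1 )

The determinant is 3197.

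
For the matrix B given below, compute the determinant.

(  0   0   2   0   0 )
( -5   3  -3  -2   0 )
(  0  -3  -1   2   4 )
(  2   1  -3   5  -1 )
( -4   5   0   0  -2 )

Expand along row 1 (it has 4 zeros):
  + (2) · M_13   where M_13 = det([-5 3 -2 0; 0 -3 2 4; 2 1 5 -1; -4 5 0 -2]) = 28
det = (+1)·(2)·(28) = 56

56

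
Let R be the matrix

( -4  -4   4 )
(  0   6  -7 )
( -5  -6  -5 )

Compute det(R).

Expand along row 2:
  + 6 · |-4 4; -5 -5| = 6·(20 − (-20)) = 240
  − (-7) · |-4 -4; -5 -6| = −(-7)·(24 − 20) = 28
Sum: (240) + (28) = 268

The determinant is 268.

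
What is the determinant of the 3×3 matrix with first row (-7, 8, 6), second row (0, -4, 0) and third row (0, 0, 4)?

The matrix is upper triangular, so the determinant is the product of the diagonal entries:
det = (-7) · (-4) · (4) = 112

The determinant is 112.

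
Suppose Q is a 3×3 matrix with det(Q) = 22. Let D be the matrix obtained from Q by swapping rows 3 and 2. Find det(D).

Swapping two rows multiplies the determinant by −1.
det(D) = (-1)·(22) = -22

-22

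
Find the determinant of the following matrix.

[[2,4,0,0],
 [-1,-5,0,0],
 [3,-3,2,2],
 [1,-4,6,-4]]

The determinant is 120.

The matrix is block lower-triangular with a 2×2 block and a 2×2 block on the diagonal, so its determinant equals the product of the determinants of the diagonal blocks.
det of the 2×2 block = -6
det of the 2×2 block = -20
det = (-6)·(-20) = 120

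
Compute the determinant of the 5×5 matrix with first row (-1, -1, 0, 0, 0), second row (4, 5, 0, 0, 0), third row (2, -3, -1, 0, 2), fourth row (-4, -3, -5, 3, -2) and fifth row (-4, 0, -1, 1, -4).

-6

The matrix is block lower-triangular with a 2×2 block and a 3×3 block on the diagonal, so its determinant equals the product of the determinants of the diagonal blocks.
det of the 2×2 block = -1
det of the 3×3 block = 6
det = (-1)·(6) = -6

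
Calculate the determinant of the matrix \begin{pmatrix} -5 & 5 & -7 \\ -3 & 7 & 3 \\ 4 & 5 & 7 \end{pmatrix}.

296

Expand along column 1:
  + (-5) · |7 3; 5 7| = (-5)·(49 − 15) = -170
  − (-3) · |5 -7; 5 7| = −(-3)·(35 − (-35)) = 210
  + 4 · |5 -7; 7 3| = 4·(15 − (-49)) = 256
Sum: (-170) + (210) + (256) = 296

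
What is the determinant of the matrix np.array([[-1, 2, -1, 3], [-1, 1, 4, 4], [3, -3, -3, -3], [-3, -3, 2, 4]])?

234

Expand along row 1:
  + (-1) · M_11   where M_11 = det([1 4 4; -3 -3 -3; -3 2 4]) = 18
  − (2) · M_12   where M_12 = det([-1 4 4; 3 -3 -3; -3 2 4]) = -18
  + (-1) · M_13   where M_13 = det([-1 1 4; 3 -3 -3; -3 -3 4]) = -54
  − (3) · M_14   where M_14 = det([-1 1 4; 3 -3 -3; -3 -3 2]) = -54
det = (+1)·(-1)·(18) + (-1)·(2)·(-18) + (+1)·(-1)·(-54) + (-1)·(3)·(-54) = 234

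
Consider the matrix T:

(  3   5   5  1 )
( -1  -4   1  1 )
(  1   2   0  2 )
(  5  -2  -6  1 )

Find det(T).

Expand along row 3 (it has 1 zero):
  + (1) · M_31   where M_31 = det([5 5 1; -4 1 1; -2 -6 1]) = 71
  − (2) · M_32   where M_32 = det([3 5 1; -1 1 1; 5 -6 1]) = 52
  − (2) · M_34   where M_34 = det([3 5 5; -1 -4 1; 5 -2 -6]) = 183
det = (+1)·(1)·(71) + (-1)·(2)·(52) + (-1)·(2)·(183) = -399

|T| = -399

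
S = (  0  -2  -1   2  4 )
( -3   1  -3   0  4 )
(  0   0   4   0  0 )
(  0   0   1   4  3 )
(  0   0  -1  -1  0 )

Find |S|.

det(S) = -72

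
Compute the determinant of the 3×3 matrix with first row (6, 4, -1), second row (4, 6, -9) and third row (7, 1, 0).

The determinant is -160.

Expand along column 3:
  + (-1) · |4 6; 7 1| = (-1)·(4 − 42) = 38
  − (-9) · |6 4; 7 1| = −(-9)·(6 − 28) = -198
Sum: (38) + (-198) = -160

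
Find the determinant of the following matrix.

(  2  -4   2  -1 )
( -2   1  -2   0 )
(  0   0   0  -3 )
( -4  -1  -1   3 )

-54

Expand along row 3 (it has 3 zeros):
  − (-3) · M_34   where M_34 = det([2 -4 2; -2 1 -2; -4 -1 -1]) = -18
det = (-1)·(-3)·(-18) = -54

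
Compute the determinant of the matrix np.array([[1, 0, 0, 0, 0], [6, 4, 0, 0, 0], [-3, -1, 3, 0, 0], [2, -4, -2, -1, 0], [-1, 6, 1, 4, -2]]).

The determinant is 24.

The matrix is lower triangular, so the determinant is the product of the diagonal entries:
det = (1) · (4) · (3) · (-1) · (-2) = 24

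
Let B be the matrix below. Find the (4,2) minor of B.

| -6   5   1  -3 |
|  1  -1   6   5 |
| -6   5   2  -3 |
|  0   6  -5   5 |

27

Delete row 4 and column 2; the remaining 3×3 submatrix is [-6 1 -3; 1 6 5; -6 2 -3].
Its determinant is 27.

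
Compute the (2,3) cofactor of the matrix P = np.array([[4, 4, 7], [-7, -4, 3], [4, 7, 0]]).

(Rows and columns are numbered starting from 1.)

The cofactor is -12.

Delete row 2 and column 3; the remaining 2×2 submatrix is [4 4; 4 7].
Its determinant is 4·7 − 4·4 = 12.
The cofactor carries sign (−1)^(2+3) = −1, so C_{2,3} = −(12) = -12.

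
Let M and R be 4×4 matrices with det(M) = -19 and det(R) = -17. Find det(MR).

det(MR) = det(M)·det(R) = (-19)·(-17) = 323

323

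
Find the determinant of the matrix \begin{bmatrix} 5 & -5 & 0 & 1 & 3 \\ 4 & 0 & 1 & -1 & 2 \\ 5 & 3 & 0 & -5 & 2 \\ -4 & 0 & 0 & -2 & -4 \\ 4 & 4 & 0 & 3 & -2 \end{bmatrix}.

-1260

Expand along column 3 (it has 4 zeros):
  − (1) · M_23   where M_23 = det([5 -5 1 3; 5 3 -5 2; -4 0 -2 -4; 4 4 3 -2]) = 1260
det = (-1)·(1)·(1260) = -1260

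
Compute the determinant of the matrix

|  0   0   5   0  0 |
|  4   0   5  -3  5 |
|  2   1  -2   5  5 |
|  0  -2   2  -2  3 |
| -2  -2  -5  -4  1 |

670

Expand along row 1 (it has 4 zeros):
  + (5) · M_13   where M_13 = det([4 0 -3 5; 2 1 5 5; 0 -2 -2 3; -2 -2 -4 1]) = 134
det = (+1)·(5)·(134) = 670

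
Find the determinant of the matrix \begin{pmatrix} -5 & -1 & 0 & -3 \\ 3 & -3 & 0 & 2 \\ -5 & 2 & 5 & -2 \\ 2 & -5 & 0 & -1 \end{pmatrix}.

-225

Expand along column 3 (it has 3 zeros):
  + (5) · M_33   where M_33 = det([-5 -1 -3; 3 -3 2; 2 -5 -1]) = -45
det = (+1)·(5)·(-45) = -225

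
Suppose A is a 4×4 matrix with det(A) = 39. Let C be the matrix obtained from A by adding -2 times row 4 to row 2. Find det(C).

|C| = 39

Adding a multiple of one row to another leaves the determinant unchanged.
det(C) = (1)·(39) = 39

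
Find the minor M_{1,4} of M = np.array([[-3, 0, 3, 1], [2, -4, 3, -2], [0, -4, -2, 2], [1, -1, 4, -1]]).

Delete row 1 and column 4; the remaining 3×3 submatrix is [2 -4 3; 0 -4 -2; 1 -1 4].
Its determinant is -16.

The minor is -16.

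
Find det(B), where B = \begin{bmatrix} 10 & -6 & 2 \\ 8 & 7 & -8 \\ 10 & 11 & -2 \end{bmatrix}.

1160

Expand along row 1:
  + 10 · |7 -8; 11 -2| = 10·(-14 − (-88)) = 740
  − (-6) · |8 -8; 10 -2| = −(-6)·(-16 − (-80)) = 384
  + 2 · |8 7; 10 11| = 2·(88 − 70) = 36
Sum: (740) + (384) + (36) = 1160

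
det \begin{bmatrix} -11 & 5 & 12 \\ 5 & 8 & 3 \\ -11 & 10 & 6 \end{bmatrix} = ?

1143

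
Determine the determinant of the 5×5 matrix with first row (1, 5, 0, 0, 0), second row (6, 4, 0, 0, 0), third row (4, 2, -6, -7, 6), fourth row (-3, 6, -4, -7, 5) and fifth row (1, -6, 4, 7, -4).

-364

The matrix is block lower-triangular with a 2×2 block and a 3×3 block on the diagonal, so its determinant equals the product of the determinants of the diagonal blocks.
det of the 2×2 block = -26
det of the 3×3 block = 14
det = (-26)·(14) = -364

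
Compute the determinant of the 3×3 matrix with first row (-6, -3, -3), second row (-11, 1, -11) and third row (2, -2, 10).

The determinant is -252.

Expand along row 1:
  + (-6) · |1 -11; -2 10| = (-6)·(10 − 22) = 72
  − (-3) · |-11 -11; 2 10| = −(-3)·(-110 − (-22)) = -264
  + (-3) · |-11 1; 2 -2| = (-3)·(22 − 2) = -60
Sum: (72) + (-264) + (-60) = -252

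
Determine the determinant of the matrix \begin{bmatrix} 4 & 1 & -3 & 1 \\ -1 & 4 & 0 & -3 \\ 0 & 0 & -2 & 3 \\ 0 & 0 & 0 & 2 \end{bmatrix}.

The matrix is block upper-triangular with a 2×2 block and a 2×2 block on the diagonal, so its determinant equals the product of the determinants of the diagonal blocks.
det of the 2×2 block = 17
det of the 2×2 block = -4
det = (17)·(-4) = -68

-68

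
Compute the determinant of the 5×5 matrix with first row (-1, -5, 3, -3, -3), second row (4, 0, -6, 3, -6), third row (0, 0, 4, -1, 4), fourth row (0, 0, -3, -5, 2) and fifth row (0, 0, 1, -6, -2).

The determinant is 3680.

The matrix is block upper-triangular with a 2×2 block and a 3×3 block on the diagonal, so its determinant equals the product of the determinants of the diagonal blocks.
det of the 2×2 block = 20
det of the 3×3 block = 184
det = (20)·(184) = 3680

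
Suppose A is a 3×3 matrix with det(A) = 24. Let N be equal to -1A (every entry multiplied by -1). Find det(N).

For a 3×3 matrix, det(-1A) = (-1)^3·det(A) = -1·det(A).
det(N) = (-1)·(24) = -24

|N| = -24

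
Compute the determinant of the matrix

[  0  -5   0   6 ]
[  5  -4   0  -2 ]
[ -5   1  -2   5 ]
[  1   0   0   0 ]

The determinant is -68.

Expand along row 4 (it has 3 zeros):
  − (1) · M_41   where M_41 = det([-5 0 6; -4 0 -2; 1 -2 5]) = 68
det = (-1)·(1)·(68) = -68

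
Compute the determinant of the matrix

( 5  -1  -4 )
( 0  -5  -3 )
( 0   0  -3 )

The matrix is upper triangular, so the determinant is the product of the diagonal entries:
det = (5) · (-5) · (-3) = 75

The determinant is 75.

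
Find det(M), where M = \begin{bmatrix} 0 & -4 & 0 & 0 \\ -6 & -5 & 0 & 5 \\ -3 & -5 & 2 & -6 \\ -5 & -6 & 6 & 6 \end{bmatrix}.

|M| = -1312

Expand along row 1 (it has 3 zeros):
  − (-4) · M_12   where M_12 = det([-6 0 5; -3 2 -6; -5 6 6]) = -328
det = (-1)·(-4)·(-328) = -1312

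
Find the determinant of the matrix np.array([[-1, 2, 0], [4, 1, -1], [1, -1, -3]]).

Expand along column 3:
  − (-1) · |-1 2; 1 -1| = −(-1)·(1 − 2) = -1
  + (-3) · |-1 2; 4 1| = (-3)·(-1 − 8) = 27
Sum: (-1) + (27) = 26

26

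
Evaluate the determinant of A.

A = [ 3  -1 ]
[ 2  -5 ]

det(A) = 3·(-5) − (-1)·2 = -15 − (-2) = -13

|A| = -13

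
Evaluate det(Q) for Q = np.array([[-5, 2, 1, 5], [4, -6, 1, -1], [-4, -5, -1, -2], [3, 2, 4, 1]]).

Expand along row 1:
  + (-5) · M_11   where M_11 = det([-6 1 -1; -5 -1 -2; 2 4 1]) = -23
  − (2) · M_12   where M_12 = det([4 1 -1; -4 -1 -2; 3 4 1]) = 39
  + (1) · M_13   where M_13 = det([4 -6 -1; -4 -5 -2; 3 2 1]) = 1
  − (5) · M_14   where M_14 = det([4 -6 1; -4 -5 -1; 3 2 4]) = -143
det = (+1)·(-5)·(-23) + (-1)·(2)·(39) + (+1)·(1)·(1) + (-1)·(5)·(-143) = 753

The determinant is 753.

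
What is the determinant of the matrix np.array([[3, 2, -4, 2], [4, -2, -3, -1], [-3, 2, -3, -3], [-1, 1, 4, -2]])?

-388

Expand along row 1:
  + (3) · M_11   where M_11 = det([-2 -3 -1; 2 -3 -3; 1 4 -2]) = -50
  − (2) · M_12   where M_12 = det([4 -3 -1; -3 -3 -3; -1 4 -2]) = 96
  + (-4) · M_13   where M_13 = det([4 -2 -1; -3 2 -3; -1 1 -2]) = 3
  − (2) · M_14   where M_14 = det([4 -2 -3; -3 2 -3; -1 1 4]) = 17
det = (+1)·(3)·(-50) + (-1)·(2)·(96) + (+1)·(-4)·(3) + (-1)·(2)·(17) = -388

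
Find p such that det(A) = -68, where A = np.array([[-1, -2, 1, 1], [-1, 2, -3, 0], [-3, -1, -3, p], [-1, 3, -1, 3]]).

Expanding along the column containing p, det(A) is linear in p: det(A) = (12)·p + (-8).
Set (12)·p + (-8) = -68  ⇒  (12)·p = -60  ⇒  p = -5.

p = -5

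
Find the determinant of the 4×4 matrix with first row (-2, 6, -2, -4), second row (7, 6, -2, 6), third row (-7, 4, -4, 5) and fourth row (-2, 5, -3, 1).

-328

Expand along row 1:
  + (-2) · M_11   where M_11 = det([6 -2 6; 4 -4 5; 5 -3 1]) = 72
  − (6) · M_12   where M_12 = det([7 -2 6; -7 -4 5; -2 -3 1]) = 161
  + (-2) · M_13   where M_13 = det([7 6 6; -7 4 5; -2 5 1]) = -327
  − (-4) · M_14   where M_14 = det([7 6 -2; -7 4 -4; -2 5 -3]) = 32
det = (+1)·(-2)·(72) + (-1)·(6)·(161) + (+1)·(-2)·(-327) + (-1)·(-4)·(32) = -328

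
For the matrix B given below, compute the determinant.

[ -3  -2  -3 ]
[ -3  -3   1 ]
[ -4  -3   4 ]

The determinant is 20.

Expand along column 1:
  + (-3) · |-3 1; -3 4| = (-3)·(-12 − (-3)) = 27
  − (-3) · |-2 -3; -3 4| = −(-3)·(-8 − 9) = -51
  + (-4) · |-2 -3; -3 1| = (-4)·(-2 − 9) = 44
Sum: (27) + (-51) + (44) = 20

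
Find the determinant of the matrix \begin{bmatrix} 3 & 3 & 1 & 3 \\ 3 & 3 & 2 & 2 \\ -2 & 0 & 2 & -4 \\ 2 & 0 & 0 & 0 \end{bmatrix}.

Expand along row 4 (it has 3 zeros):
  − (2) · M_41   where M_41 = det([3 1 3; 3 2 2; 0 2 -4]) = -6
det = (-1)·(2)·(-6) = 12

12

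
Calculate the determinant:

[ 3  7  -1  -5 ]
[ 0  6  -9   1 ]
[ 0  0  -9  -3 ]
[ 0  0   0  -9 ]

The matrix is upper triangular, so the determinant is the product of the diagonal entries:
det = (3) · (6) · (-9) · (-9) = 1458

1458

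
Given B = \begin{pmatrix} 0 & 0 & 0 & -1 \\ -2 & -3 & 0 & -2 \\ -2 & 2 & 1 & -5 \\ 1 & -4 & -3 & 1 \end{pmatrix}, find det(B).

det(B) = 19

Expand along row 1 (it has 3 zeros):
  − (-1) · M_14   where M_14 = det([-2 -3 0; -2 2 1; 1 -4 -3]) = 19
det = (-1)·(-1)·(19) = 19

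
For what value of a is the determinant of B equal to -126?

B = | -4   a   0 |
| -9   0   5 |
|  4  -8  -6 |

Expanding along the column containing a, det(B) is linear in a: det(B) = (-34)·a + (-160).
Set (-34)·a + (-160) = -126  ⇒  (-34)·a = 34  ⇒  a = -1.

-1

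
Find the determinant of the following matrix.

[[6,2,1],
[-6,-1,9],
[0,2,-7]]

-162

Expand along column 1:
  + 6 · |-1 9; 2 -7| = 6·(7 − 18) = -66
  − (-6) · |2 1; 2 -7| = −(-6)·(-14 − 2) = -96
Sum: (-66) + (-96) = -162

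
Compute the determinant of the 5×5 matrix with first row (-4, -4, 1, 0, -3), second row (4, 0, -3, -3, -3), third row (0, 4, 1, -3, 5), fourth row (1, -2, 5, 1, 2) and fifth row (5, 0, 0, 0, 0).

300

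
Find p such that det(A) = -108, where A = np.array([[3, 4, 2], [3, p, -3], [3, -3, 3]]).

Expanding along the row containing p, det(A) is linear in p: det(A) = (3)·p + (-117).
Set (3)·p + (-117) = -108  ⇒  (3)·p = 9  ⇒  p = 3.

3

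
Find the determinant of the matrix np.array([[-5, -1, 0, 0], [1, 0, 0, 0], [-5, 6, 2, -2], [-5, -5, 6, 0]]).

12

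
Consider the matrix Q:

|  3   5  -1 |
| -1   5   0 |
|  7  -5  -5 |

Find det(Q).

Expand along row 2:
  − (-1) · |5 -1; -5 -5| = −(-1)·(-25 − 5) = -30
  + 5 · |3 -1; 7 -5| = 5·(-15 − (-7)) = -40
Sum: (-30) + (-40) = -70

det(Q) = -70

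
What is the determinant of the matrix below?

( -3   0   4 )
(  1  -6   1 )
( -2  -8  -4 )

The determinant is -176.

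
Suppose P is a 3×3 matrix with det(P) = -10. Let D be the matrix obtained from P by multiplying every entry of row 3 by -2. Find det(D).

Scaling one row by -2 multiplies the determinant by -2.
det(D) = (-2)·(-10) = 20

det(D) = 20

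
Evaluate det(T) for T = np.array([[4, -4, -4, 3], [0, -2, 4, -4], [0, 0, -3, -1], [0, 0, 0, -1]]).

T is upper triangular, so det(T) is the product of the diagonal entries:
det = (4) · (-2) · (-3) · (-1) = -24

-24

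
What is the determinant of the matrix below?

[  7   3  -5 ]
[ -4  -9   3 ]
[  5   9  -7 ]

Expand along column 1:
  + 7 · |-9 3; 9 -7| = 7·(63 − 27) = 252
  − (-4) · |3 -5; 9 -7| = −(-4)·(-21 − (-45)) = 96
  + 5 · |3 -5; -9 3| = 5·(9 − 45) = -180
Sum: (252) + (96) + (-180) = 168

168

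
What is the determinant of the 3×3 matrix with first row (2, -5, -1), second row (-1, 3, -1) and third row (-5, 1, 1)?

Expand along row 1:
  + 2 · |3 -1; 1 1| = 2·(3 − (-1)) = 8
  − (-5) · |-1 -1; -5 1| = −(-5)·(-1 − 5) = -30
  + (-1) · |-1 3; -5 1| = (-1)·(-1 − (-15)) = -14
Sum: (8) + (-30) + (-14) = -36

-36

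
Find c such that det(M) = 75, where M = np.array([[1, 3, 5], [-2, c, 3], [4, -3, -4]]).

-1

Expanding along the column containing c, det(M) is linear in c: det(M) = (-24)·c + (51).
Set (-24)·c + (51) = 75  ⇒  (-24)·c = 24  ⇒  c = -1.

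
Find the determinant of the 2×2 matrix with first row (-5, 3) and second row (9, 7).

-62

det = (-5)·7 − 3·9 = -35 − 27 = -62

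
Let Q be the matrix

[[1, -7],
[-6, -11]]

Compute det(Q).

-53

det(Q) = 1·(-11) − (-7)·(-6) = -11 − 42 = -53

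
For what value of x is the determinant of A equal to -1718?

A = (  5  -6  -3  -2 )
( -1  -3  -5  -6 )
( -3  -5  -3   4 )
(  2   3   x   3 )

-1

Expanding along the row containing x, det(A) is linear in x: det(A) = (334)·x + (-1384).
Set (334)·x + (-1384) = -1718  ⇒  (334)·x = -334  ⇒  x = -1.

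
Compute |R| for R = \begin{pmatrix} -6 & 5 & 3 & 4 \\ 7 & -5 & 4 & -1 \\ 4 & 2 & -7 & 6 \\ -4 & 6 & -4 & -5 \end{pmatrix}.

det(R) = -2921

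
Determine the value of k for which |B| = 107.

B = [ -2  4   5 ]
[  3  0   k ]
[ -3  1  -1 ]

Expanding along the column containing k, det(B) is linear in k: det(B) = (-10)·k + (27).
Set (-10)·k + (27) = 107  ⇒  (-10)·k = 80  ⇒  k = -8.

-8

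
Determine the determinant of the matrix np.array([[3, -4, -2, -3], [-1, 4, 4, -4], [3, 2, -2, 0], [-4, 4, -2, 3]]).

Expand along row 3 (it has 1 zero):
  + (3) · M_31   where M_31 = det([-4 -2 -3; 4 4 -4; 4 -2 3]) = 112
  − (2) · M_32   where M_32 = det([3 -2 -3; -1 4 -4; -4 -2 3]) = -80
  + (-2) · M_33   where M_33 = det([3 -4 -3; -1 4 -4; -4 4 3]) = -28
det = (+1)·(3)·(112) + (-1)·(2)·(-80) + (+1)·(-2)·(-28) = 552

The determinant is 552.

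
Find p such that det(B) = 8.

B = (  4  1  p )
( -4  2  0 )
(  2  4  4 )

2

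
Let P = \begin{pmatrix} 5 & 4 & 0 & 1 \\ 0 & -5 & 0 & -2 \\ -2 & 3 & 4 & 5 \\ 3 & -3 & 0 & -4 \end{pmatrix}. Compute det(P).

Expand along column 3 (it has 3 zeros):
  + (4) · M_33   where M_33 = det([5 4 1; 0 -5 -2; 3 -3 -4]) = 61
det = (+1)·(4)·(61) = 244

244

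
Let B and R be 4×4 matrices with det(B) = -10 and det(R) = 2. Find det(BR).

|BR| = -20

det(BR) = det(B)·det(R) = (-10)·(2) = -20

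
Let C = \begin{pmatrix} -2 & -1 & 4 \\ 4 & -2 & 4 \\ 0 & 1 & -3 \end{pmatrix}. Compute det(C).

Expand along row 3:
  − 1 · |-2 4; 4 4| = −1·(-8 − 16) = 24
  + (-3) · |-2 -1; 4 -2| = (-3)·(4 − (-4)) = -24
Sum: (24) + (-24) = 0

0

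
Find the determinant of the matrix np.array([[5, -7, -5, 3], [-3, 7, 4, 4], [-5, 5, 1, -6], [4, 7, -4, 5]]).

Expand along row 1:
  + (5) · M_11   where M_11 = det([7 4 4; 5 1 -6; 7 -4 5]) = -509
  − (-7) · M_12   where M_12 = det([-3 4 4; -5 1 -6; 4 -4 5]) = 125
  + (-5) · M_13   where M_13 = det([-3 7 4; -5 5 -6; 4 7 5]) = -414
  − (3) · M_14   where M_14 = det([-3 7 4; -5 5 1; 4 7 -4]) = -251
det = (+1)·(5)·(-509) + (-1)·(-7)·(125) + (+1)·(-5)·(-414) + (-1)·(3)·(-251) = 1153

1153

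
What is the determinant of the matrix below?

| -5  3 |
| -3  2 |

-1

det = (-5)·2 − 3·(-3) = -10 − (-9) = -1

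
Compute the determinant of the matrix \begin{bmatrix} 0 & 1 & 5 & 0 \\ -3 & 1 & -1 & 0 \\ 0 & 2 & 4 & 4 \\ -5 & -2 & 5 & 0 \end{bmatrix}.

The determinant is -300.

Expand along column 4 (it has 3 zeros):
  − (4) · M_34   where M_34 = det([0 1 5; -3 1 -1; -5 -2 5]) = 75
det = (-1)·(4)·(75) = -300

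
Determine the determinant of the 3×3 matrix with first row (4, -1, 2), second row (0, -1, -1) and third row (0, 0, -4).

16

The matrix is upper triangular, so the determinant is the product of the diagonal entries:
det = (4) · (-1) · (-4) = 16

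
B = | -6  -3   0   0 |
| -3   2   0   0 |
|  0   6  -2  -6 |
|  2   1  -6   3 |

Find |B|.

B is block lower-triangular with a 2×2 block and a 2×2 block on the diagonal, so its determinant equals the product of the determinants of the diagonal blocks.
det of the 2×2 block = -21
det of the 2×2 block = -42
det = (-21)·(-42) = 882

882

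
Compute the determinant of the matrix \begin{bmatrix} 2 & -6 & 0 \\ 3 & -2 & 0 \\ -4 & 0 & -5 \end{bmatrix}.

Expand along column 3:
  + (-5) · |2 -6; 3 -2| = (-5)·(-4 − (-18)) = -70

-70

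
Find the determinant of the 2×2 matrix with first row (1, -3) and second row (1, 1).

4

det = 1·1 − (-3)·1 = 1 − (-3) = 4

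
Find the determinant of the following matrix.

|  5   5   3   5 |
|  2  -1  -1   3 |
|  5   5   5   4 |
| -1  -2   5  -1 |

Expand along row 1:
  + (5) · M_11   where M_11 = det([-1 -1 3; 5 5 4; -2 5 -1]) = 133
  − (5) · M_12   where M_12 = det([2 -1 3; 5 5 4; -1 5 -1]) = 39
  + (3) · M_13   where M_13 = det([2 -1 3; 5 5 4; -1 -2 -1]) = -10
  − (5) · M_14   where M_14 = det([2 -1 -1; 5 5 5; -1 -2 5]) = 105
det = (+1)·(5)·(133) + (-1)·(5)·(39) + (+1)·(3)·(-10) + (-1)·(5)·(105) = -85

The determinant is -85.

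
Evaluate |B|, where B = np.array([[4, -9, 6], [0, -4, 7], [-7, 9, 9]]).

Expand along column 1:
  + 4 · |-4 7; 9 9| = 4·(-36 − 63) = -396
  + (-7) · |-9 6; -4 7| = (-7)·(-63 − (-24)) = 273
Sum: (-396) + (273) = -123

|B| = -123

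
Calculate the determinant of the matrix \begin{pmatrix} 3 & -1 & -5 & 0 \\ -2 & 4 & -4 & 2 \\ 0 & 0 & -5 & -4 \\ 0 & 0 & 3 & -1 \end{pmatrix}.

170

The matrix is block upper-triangular with a 2×2 block and a 2×2 block on the diagonal, so its determinant equals the product of the determinants of the diagonal blocks.
det of the 2×2 block = 10
det of the 2×2 block = 17
det = (10)·(17) = 170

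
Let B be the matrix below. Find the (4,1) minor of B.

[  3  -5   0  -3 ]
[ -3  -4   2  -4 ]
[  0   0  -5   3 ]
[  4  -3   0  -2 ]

Delete row 4 and column 1; the remaining 3×3 submatrix is [-5 0 -3; -4 2 -4; 0 -5 3].
Its determinant is 10.

The minor is 10.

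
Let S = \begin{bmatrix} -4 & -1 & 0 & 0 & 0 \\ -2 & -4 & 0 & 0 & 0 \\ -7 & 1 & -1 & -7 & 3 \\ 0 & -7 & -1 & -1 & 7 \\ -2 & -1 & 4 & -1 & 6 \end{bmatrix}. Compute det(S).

-3136

S is block lower-triangular with a 2×2 block and a 3×3 block on the diagonal, so its determinant equals the product of the determinants of the diagonal blocks.
det of the 2×2 block = 14
det of the 3×3 block = -224
det = (14)·(-224) = -3136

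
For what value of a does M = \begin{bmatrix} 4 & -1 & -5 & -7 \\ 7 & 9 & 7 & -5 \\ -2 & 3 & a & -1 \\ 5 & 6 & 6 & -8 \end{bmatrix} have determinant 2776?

Expanding along the row containing a, det(M) is linear in a: det(M) = (-178)·a + (1530).
Set (-178)·a + (1530) = 2776  ⇒  (-178)·a = 1246  ⇒  a = -7.

a = -7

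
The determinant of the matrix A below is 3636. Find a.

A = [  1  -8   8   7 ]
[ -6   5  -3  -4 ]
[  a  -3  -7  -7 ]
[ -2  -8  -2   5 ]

Expanding along the column containing a, det(A) is linear in a: det(A) = (2)·a + (3650).
Set (2)·a + (3650) = 3636  ⇒  (2)·a = -14  ⇒  a = -7.

-7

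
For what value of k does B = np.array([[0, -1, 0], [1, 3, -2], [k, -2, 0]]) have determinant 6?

3

Expanding along the column containing k, det(B) is linear in k: det(B) = (2)·k + (0).
Set (2)·k + (0) = 6  ⇒  (2)·k = 6  ⇒  k = 3.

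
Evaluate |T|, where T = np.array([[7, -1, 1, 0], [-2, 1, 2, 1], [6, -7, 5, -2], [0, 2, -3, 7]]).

810

Expand along row 1 (it has 1 zero):
  + (7) · M_11   where M_11 = det([1 2 1; -7 5 -2; 2 -3 7]) = 130
  − (-1) · M_12   where M_12 = det([-2 2 1; 6 5 -2; 0 -3 7]) = -160
  + (1) · M_13   where M_13 = det([-2 1 1; 6 -7 -2; 0 2 7]) = 60
det = (+1)·(7)·(130) + (-1)·(-1)·(-160) + (+1)·(1)·(60) = 810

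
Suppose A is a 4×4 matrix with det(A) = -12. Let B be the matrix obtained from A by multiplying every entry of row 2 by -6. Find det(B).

72

Scaling one row by -6 multiplies the determinant by -6.
det(B) = (-6)·(-12) = 72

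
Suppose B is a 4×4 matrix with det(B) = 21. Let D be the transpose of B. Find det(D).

21

det(Bᵀ) = det(B).
det(D) = (1)·(21) = 21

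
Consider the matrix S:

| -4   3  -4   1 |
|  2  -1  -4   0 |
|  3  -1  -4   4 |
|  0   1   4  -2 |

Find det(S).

Expand along row 2 (it has 1 zero):
  − (2) · M_21   where M_21 = det([3 -4 1; -1 -4 4; 1 4 -2]) = -32
  + (-1) · M_22   where M_22 = det([-4 -4 1; 3 -4 4; 0 4 -2]) = 20
  − (-4) · M_23   where M_23 = det([-4 3 1; 3 -1 4; 0 1 -2]) = 29
det = (-1)·(2)·(-32) + (+1)·(-1)·(20) + (-1)·(-4)·(29) = 160

The determinant is 160.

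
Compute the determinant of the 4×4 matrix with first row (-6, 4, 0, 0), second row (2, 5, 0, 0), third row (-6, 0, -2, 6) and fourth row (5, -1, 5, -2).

The matrix is block lower-triangular with a 2×2 block and a 2×2 block on the diagonal, so its determinant equals the product of the determinants of the diagonal blocks.
det of the 2×2 block = -38
det of the 2×2 block = -26
det = (-38)·(-26) = 988

988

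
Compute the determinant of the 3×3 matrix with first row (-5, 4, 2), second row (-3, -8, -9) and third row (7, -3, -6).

Expand along column 1:
  + (-5) · |-8 -9; -3 -6| = (-5)·(48 − 27) = -105
  − (-3) · |4 2; -3 -6| = −(-3)·(-24 − (-6)) = -54
  + 7 · |4 2; -8 -9| = 7·(-36 − (-16)) = -140
Sum: (-105) + (-54) + (-140) = -299

-299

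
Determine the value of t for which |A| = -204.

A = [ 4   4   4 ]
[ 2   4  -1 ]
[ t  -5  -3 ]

t = 6

Expanding along the row containing t, det(A) is linear in t: det(A) = (-20)·t + (-84).
Set (-20)·t + (-84) = -204  ⇒  (-20)·t = -120  ⇒  t = 6.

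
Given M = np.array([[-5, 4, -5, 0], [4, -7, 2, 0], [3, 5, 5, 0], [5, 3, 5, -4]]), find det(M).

144

Expand along column 4 (it has 3 zeros):
  + (-4) · M_44   where M_44 = det([-5 4 -5; 4 -7 2; 3 5 5]) = -36
det = (+1)·(-4)·(-36) = 144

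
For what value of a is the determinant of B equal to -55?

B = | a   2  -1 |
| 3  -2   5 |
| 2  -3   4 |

-8

Expanding along the column containing a, det(B) is linear in a: det(B) = (7)·a + (1).
Set (7)·a + (1) = -55  ⇒  (7)·a = -56  ⇒  a = -8.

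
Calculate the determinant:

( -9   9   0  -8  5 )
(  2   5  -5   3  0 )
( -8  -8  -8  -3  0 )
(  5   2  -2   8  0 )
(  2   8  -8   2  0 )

Expand along column 5 (it has 4 zeros):
  + (5) · M_15   where M_15 = det([2 5 -5 3; -8 -8 -8 -3; 5 2 -2 8; 2 8 -8 2]) = 288
det = (+1)·(5)·(288) = 1440

The determinant is 1440.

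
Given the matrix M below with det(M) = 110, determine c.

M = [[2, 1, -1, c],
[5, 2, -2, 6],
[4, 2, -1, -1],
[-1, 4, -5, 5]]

c = 7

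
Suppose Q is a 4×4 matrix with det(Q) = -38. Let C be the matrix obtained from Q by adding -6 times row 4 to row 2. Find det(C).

Adding a multiple of one row to another leaves the determinant unchanged.
det(C) = (1)·(-38) = -38

det(C) = -38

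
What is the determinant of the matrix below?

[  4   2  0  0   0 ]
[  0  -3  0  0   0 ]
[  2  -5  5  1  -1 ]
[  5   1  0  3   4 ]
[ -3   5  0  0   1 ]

The determinant is -180.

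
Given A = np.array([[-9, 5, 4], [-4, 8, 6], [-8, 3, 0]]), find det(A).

Expand along row 3:
  + (-8) · |5 4; 8 6| = (-8)·(30 − 32) = 16
  − 3 · |-9 4; -4 6| = −3·(-54 − (-16)) = 114
Sum: (16) + (114) = 130

|A| = 130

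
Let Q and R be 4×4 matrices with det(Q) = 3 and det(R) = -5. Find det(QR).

The determinant is -15.

det(QR) = det(Q)·det(R) = (3)·(-5) = -15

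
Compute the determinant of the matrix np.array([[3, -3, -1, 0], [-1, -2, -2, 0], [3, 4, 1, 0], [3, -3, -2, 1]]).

31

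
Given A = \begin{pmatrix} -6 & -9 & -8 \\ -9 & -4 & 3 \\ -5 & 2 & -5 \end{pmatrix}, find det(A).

|A| = 760

Expand along column 1:
  + (-6) · |-4 3; 2 -5| = (-6)·(20 − 6) = -84
  − (-9) · |-9 -8; 2 -5| = −(-9)·(45 − (-16)) = 549
  + (-5) · |-9 -8; -4 3| = (-5)·(-27 − 32) = 295
Sum: (-84) + (549) + (295) = 760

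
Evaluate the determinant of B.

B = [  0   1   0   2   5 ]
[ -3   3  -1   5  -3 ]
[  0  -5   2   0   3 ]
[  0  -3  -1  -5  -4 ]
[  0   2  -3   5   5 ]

Expand along column 1 (it has 4 zeros):
  − (-3) · M_21   where M_21 = det([1 0 2 5; -5 2 0 3; -3 -1 -5 -4; 2 -3 5 5]) = -356
det = (-1)·(-3)·(-356) = -1068

-1068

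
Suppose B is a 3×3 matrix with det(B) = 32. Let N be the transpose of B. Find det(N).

32

det(Bᵀ) = det(B).
det(N) = (1)·(32) = 32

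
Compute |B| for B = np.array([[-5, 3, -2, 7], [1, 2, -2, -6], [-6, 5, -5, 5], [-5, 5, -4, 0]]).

Expand along row 4 (it has 1 zero):
  − (-5) · M_41   where M_41 = det([3 -2 7; 2 -2 -6; 5 -5 5]) = -40
  + (5) · M_42   where M_42 = det([-5 -2 7; 1 -2 -6; -6 -5 5]) = 19
  − (-4) · M_43   where M_43 = det([-5 3 7; 1 2 -6; -6 5 5]) = 12
det = (-1)·(-5)·(-40) + (+1)·(5)·(19) + (-1)·(-4)·(12) = -57

|B| = -57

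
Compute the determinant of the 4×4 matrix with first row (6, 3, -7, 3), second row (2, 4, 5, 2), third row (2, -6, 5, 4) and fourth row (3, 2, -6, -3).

Expand along row 1:
  + (6) · M_11   where M_11 = det([4 5 2; -6 5 4; 2 -6 -3]) = 38
  − (3) · M_12   where M_12 = det([2 5 2; 2 5 4; 3 -6 -3]) = 54
  + (-7) · M_13   where M_13 = det([2 4 2; 2 -6 4; 3 2 -3]) = 136
  − (3) · M_14   where M_14 = det([2 4 5; 2 -6 5; 3 2 -6]) = 270
det = (+1)·(6)·(38) + (-1)·(3)·(54) + (+1)·(-7)·(136) + (-1)·(3)·(270) = -1696

-1696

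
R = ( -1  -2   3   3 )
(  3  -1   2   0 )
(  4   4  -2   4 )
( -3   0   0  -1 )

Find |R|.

|R| = -92

Expand along row 4 (it has 2 zeros):
  − (-3) · M_41   where M_41 = det([-2 3 3; -1 2 0; 4 -2 4]) = -22
  + (-1) · M_44   where M_44 = det([-1 -2 3; 3 -1 2; 4 4 -2]) = 26
det = (-1)·(-3)·(-22) + (+1)·(-1)·(26) = -92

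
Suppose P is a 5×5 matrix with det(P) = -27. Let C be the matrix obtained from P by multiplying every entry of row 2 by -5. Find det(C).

|C| = 135

Scaling one row by -5 multiplies the determinant by -5.
det(C) = (-5)·(-27) = 135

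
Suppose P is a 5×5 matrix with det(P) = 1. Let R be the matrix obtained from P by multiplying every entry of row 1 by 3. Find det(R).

3

Scaling one row by 3 multiplies the determinant by 3.
det(R) = (3)·(1) = 3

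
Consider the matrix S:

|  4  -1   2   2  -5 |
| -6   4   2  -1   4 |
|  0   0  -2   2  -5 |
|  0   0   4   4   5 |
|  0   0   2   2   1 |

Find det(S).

240

S is block upper-triangular with a 2×2 block and a 3×3 block on the diagonal, so its determinant equals the product of the determinants of the diagonal blocks.
det of the 2×2 block = 10
det of the 3×3 block = 24
det = (10)·(24) = 240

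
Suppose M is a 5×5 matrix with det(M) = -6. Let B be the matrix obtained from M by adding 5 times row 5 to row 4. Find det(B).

Adding a multiple of one row to another leaves the determinant unchanged.
det(B) = (1)·(-6) = -6

-6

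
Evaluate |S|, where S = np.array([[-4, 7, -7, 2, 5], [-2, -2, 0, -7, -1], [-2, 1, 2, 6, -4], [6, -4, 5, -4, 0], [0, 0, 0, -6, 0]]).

Expand along row 5 (it has 4 zeros):
  − (-6) · M_54   where M_54 = det([-4 7 -7 5; -2 -2 0 -1; -2 1 2 -4; 6 -4 5 0]) = 142
det = (-1)·(-6)·(142) = 852

|S| = 852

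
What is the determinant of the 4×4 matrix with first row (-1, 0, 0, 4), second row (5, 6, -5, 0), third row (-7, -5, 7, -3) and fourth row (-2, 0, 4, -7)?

-89

Expand along row 1 (it has 2 zeros):
  + (-1) · M_11   where M_11 = det([6 -5 0; -5 7 -3; 0 4 -7]) = -47
  − (4) · M_14   where M_14 = det([5 6 -5; -7 -5 7; -2 0 4]) = 34
det = (+1)·(-1)·(-47) + (-1)·(4)·(34) = -89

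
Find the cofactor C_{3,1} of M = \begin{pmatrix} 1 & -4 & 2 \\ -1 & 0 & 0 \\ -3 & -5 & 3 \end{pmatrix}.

Delete row 3 and column 1; the remaining 2×2 submatrix is [-4 2; 0 0].
Its determinant is (-4)·0 − 2·0 = 0.
The cofactor carries sign (−1)^(3+1) = +1, so C_{3,1} = +(0) = 0.

0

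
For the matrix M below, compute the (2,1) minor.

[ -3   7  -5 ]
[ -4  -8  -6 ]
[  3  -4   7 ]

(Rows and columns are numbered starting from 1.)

Delete row 2 and column 1; the remaining 2×2 submatrix is [7 -5; -4 7].
Its determinant is 7·7 − (-5)·(-4) = 29.

29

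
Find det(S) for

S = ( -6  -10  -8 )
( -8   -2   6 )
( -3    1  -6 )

Expand along row 1:
  + (-6) · |-2 6; 1 -6| = (-6)·(12 − 6) = -36
  − (-10) · |-8 6; -3 -6| = −(-10)·(48 − (-18)) = 660
  + (-8) · |-8 -2; -3 1| = (-8)·(-8 − 6) = 112
Sum: (-36) + (660) + (112) = 736

det(S) = 736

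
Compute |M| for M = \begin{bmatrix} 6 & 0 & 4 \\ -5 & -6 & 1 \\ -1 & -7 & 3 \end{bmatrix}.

Expand along row 1:
  + 6 · |-6 1; -7 3| = 6·(-18 − (-7)) = -66
  + 4 · |-5 -6; -1 -7| = 4·(35 − 6) = 116
Sum: (-66) + (116) = 50

50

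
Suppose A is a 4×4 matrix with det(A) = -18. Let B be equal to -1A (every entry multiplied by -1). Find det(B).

For a 4×4 matrix, det(-1A) = (-1)^4·det(A) = 1·det(A).
det(B) = (1)·(-18) = -18

-18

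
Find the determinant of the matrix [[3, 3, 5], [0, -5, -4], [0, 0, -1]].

15

The matrix is upper triangular, so the determinant is the product of the diagonal entries:
det = (3) · (-5) · (-1) = 15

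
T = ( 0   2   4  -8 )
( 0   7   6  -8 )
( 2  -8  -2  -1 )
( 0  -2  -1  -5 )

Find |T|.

176

Expand along column 1 (it has 3 zeros):
  + (2) · M_31   where M_31 = det([2 4 -8; 7 6 -8; -2 -1 -5]) = 88
det = (+1)·(2)·(88) = 176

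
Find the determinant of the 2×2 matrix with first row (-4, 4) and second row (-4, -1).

The determinant is 20.

det = (-4)·(-1) − 4·(-4) = 4 − (-16) = 20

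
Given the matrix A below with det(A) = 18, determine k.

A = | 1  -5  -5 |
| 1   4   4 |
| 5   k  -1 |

-3

Expanding along the row containing k, det(A) is linear in k: det(A) = (-9)·k + (-9).
Set (-9)·k + (-9) = 18  ⇒  (-9)·k = 27  ⇒  k = -3.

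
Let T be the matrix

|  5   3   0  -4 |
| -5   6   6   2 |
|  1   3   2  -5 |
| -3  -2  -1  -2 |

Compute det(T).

-223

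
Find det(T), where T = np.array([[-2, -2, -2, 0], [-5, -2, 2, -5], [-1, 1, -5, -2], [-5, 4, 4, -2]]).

|T| = 580

Expand along row 1 (it has 1 zero):
  + (-2) · M_11   where M_11 = det([-2 2 -5; 1 -5 -2; 4 4 -2]) = -168
  − (-2) · M_12   where M_12 = det([-5 2 -5; -1 -5 -2; -5 4 -2]) = 71
  + (-2) · M_13   where M_13 = det([-5 -2 -5; -1 1 -2; -5 4 -2]) = -51
det = (+1)·(-2)·(-168) + (-1)·(-2)·(71) + (+1)·(-2)·(-51) = 580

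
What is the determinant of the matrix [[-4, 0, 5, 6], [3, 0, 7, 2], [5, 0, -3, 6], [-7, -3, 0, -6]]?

Expand along column 2 (it has 3 zeros):
  + (-3) · M_42   where M_42 = det([-4 5 6; 3 7 2; 5 -3 6]) = -496
det = (+1)·(-3)·(-496) = 1488

The determinant is 1488.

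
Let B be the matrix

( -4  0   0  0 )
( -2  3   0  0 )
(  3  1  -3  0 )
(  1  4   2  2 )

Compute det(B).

The determinant is 72.

B is lower triangular, so det(B) is the product of the diagonal entries:
det = (-4) · (3) · (-3) · (2) = 72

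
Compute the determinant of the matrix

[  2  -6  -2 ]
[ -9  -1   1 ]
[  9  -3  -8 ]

Expand along column 1:
  + 2 · |-1 1; -3 -8| = 2·(8 − (-3)) = 22
  − (-9) · |-6 -2; -3 -8| = −(-9)·(48 − 6) = 378
  + 9 · |-6 -2; -1 1| = 9·(-6 − 2) = -72
Sum: (22) + (378) + (-72) = 328

328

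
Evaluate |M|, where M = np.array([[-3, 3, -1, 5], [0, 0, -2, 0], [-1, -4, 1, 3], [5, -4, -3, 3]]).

Expand along row 2 (it has 3 zeros):
  − (-2) · M_23   where M_23 = det([-3 3 5; -1 -4 3; 5 -4 3]) = 174
det = (-1)·(-2)·(174) = 348

|M| = 348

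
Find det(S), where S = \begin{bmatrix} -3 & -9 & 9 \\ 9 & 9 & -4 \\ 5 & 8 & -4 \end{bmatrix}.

Expand along column 1:
  + (-3) · |9 -4; 8 -4| = (-3)·(-36 − (-32)) = 12
  − 9 · |-9 9; 8 -4| = −9·(36 − 72) = 324
  + 5 · |-9 9; 9 -4| = 5·(36 − 81) = -225
Sum: (12) + (324) + (-225) = 111

det(S) = 111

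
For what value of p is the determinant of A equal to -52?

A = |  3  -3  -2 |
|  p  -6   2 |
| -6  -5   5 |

Expanding along the row containing p, det(A) is linear in p: det(A) = (25)·p + (48).
Set (25)·p + (48) = -52  ⇒  (25)·p = -100  ⇒  p = -4.

p = -4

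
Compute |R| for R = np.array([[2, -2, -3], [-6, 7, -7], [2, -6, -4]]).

Expand along row 1:
  + 2 · |7 -7; -6 -4| = 2·(-28 − 42) = -140
  − (-2) · |-6 -7; 2 -4| = −(-2)·(24 − (-14)) = 76
  + (-3) · |-6 7; 2 -6| = (-3)·(36 − 14) = -66
Sum: (-140) + (76) + (-66) = -130

The determinant is -130.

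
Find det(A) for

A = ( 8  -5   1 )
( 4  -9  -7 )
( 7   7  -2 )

Expand along row 1:
  + 8 · |-9 -7; 7 -2| = 8·(18 − (-49)) = 536
  − (-5) · |4 -7; 7 -2| = −(-5)·(-8 − (-49)) = 205
  + 1 · |4 -9; 7 7| = 1·(28 − (-63)) = 91
Sum: (536) + (205) + (91) = 832

832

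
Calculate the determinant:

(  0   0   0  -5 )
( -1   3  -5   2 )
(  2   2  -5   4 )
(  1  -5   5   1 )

Expand along row 1 (it has 3 zeros):
  − (-5) · M_14   where M_14 = det([-1 3 -5; 2 2 -5; 1 -5 5]) = 30
det = (-1)·(-5)·(30) = 150

The determinant is 150.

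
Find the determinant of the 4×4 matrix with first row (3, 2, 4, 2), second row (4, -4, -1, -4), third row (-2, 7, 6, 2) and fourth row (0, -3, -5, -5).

The determinant is 245.

Expand along row 4 (it has 1 zero):
  + (-3) · M_42   where M_42 = det([3 4 2; 4 -1 -4; -2 6 2]) = 110
  − (-5) · M_43   where M_43 = det([3 2 2; 4 -4 -4; -2 7 2]) = 100
  + (-5) · M_44   where M_44 = det([3 2 4; 4 -4 -1; -2 7 6]) = -15
det = (+1)·(-3)·(110) + (-1)·(-5)·(100) + (+1)·(-5)·(-15) = 245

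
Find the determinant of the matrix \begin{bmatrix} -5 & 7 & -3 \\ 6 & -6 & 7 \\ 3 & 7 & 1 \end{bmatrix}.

200

Expand along row 1:
  + (-5) · |-6 7; 7 1| = (-5)·(-6 − 49) = 275
  − 7 · |6 7; 3 1| = −7·(6 − 21) = 105
  + (-3) · |6 -6; 3 7| = (-3)·(42 − (-18)) = -180
Sum: (275) + (105) + (-180) = 200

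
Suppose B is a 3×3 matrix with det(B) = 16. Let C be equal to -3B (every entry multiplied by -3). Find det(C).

-432

For a 3×3 matrix, det(-3B) = (-3)^3·det(B) = -27·det(B).
det(C) = (-27)·(16) = -432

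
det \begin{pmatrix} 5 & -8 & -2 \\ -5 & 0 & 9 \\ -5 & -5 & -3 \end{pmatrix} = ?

655

Expand along row 2:
  − (-5) · |-8 -2; -5 -3| = −(-5)·(24 − 10) = 70
  − 9 · |5 -8; -5 -5| = −9·(-25 − 40) = 585
Sum: (70) + (585) = 655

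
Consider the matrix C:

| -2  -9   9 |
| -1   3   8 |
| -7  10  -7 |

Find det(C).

868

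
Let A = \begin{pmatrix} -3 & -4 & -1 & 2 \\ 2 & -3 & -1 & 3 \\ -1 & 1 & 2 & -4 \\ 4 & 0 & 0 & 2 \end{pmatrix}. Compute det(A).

Expand along row 4 (it has 2 zeros):
  − (4) · M_41   where M_41 = det([-4 -1 2; -3 -1 3; 1 2 -4]) = 7
  + (2) · M_44   where M_44 = det([-3 -4 -1; 2 -3 -1; -1 1 2]) = 28
det = (-1)·(4)·(7) + (+1)·(2)·(28) = 28

28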